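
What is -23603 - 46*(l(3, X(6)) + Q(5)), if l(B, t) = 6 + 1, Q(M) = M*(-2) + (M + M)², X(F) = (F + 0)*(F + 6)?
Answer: -28065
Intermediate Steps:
X(F) = F*(6 + F)
Q(M) = -2*M + 4*M² (Q(M) = -2*M + (2*M)² = -2*M + 4*M²)
l(B, t) = 7
-23603 - 46*(l(3, X(6)) + Q(5)) = -23603 - 46*(7 + 2*5*(-1 + 2*5)) = -23603 - 46*(7 + 2*5*(-1 + 10)) = -23603 - 46*(7 + 2*5*9) = -23603 - 46*(7 + 90) = -23603 - 46*97 = -23603 - 4462 = -28065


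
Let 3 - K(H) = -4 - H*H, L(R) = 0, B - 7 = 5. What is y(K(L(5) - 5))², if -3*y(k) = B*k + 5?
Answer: 151321/9 ≈ 16813.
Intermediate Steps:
B = 12 (B = 7 + 5 = 12)
K(H) = 7 + H² (K(H) = 3 - (-4 - H*H) = 3 - (-4 - H²) = 3 + (4 + H²) = 7 + H²)
y(k) = -5/3 - 4*k (y(k) = -(12*k + 5)/3 = -(5 + 12*k)/3 = -5/3 - 4*k)
y(K(L(5) - 5))² = (-5/3 - 4*(7 + (0 - 5)²))² = (-5/3 - 4*(7 + (-5)²))² = (-5/3 - 4*(7 + 25))² = (-5/3 - 4*32)² = (-5/3 - 128)² = (-389/3)² = 151321/9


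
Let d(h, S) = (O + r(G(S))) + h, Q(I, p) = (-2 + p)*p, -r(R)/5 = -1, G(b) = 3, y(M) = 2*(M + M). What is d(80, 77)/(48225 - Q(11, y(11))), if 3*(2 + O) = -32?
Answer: 217/139131 ≈ 0.0015597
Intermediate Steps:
O = -38/3 (O = -2 + (⅓)*(-32) = -2 - 32/3 = -38/3 ≈ -12.667)
y(M) = 4*M (y(M) = 2*(2*M) = 4*M)
r(R) = 5 (r(R) = -5*(-1) = 5)
Q(I, p) = p*(-2 + p)
d(h, S) = -23/3 + h (d(h, S) = (-38/3 + 5) + h = -23/3 + h)
d(80, 77)/(48225 - Q(11, y(11))) = (-23/3 + 80)/(48225 - 4*11*(-2 + 4*11)) = 217/(3*(48225 - 44*(-2 + 44))) = 217/(3*(48225 - 44*42)) = 217/(3*(48225 - 1*1848)) = 217/(3*(48225 - 1848)) = (217/3)/46377 = (217/3)*(1/46377) = 217/139131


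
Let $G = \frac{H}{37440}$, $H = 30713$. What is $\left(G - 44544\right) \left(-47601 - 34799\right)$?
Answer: $\frac{858863773205}{234} \approx 3.6704 \cdot 10^{9}$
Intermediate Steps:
$G = \frac{30713}{37440} \approx 0.82033$
$\left(G - 44544\right) \left(-47601 - 34799\right) = \left(\frac{30713}{37440} - 44544\right) \left(-47601 - 34799\right) = \left(- \frac{1667696647}{37440}\right) \left(-82400\right) = \frac{858863773205}{234}$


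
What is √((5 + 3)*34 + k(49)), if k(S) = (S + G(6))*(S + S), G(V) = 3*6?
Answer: √6838 ≈ 82.692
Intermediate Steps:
G(V) = 18
k(S) = 2*S*(18 + S) (k(S) = (S + 18)*(S + S) = (18 + S)*(2*S) = 2*S*(18 + S))
√((5 + 3)*34 + k(49)) = √((5 + 3)*34 + 2*49*(18 + 49)) = √(8*34 + 2*49*67) = √(272 + 6566) = √6838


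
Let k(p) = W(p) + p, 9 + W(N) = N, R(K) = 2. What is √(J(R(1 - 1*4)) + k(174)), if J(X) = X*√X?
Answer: √(339 + 2*√2) ≈ 18.489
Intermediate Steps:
W(N) = -9 + N
J(X) = X^(3/2)
k(p) = -9 + 2*p (k(p) = (-9 + p) + p = -9 + 2*p)
√(J(R(1 - 1*4)) + k(174)) = √(2^(3/2) + (-9 + 2*174)) = √(2*√2 + (-9 + 348)) = √(2*√2 + 339) = √(339 + 2*√2)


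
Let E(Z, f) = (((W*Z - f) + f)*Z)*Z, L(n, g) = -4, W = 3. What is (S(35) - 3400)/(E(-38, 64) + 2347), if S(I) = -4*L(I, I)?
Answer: 3384/162269 ≈ 0.020854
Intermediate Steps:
S(I) = 16 (S(I) = -4*(-4) = 16)
E(Z, f) = 3*Z**3 (E(Z, f) = (((3*Z - f) + f)*Z)*Z = (((-f + 3*Z) + f)*Z)*Z = ((3*Z)*Z)*Z = (3*Z**2)*Z = 3*Z**3)
(S(35) - 3400)/(E(-38, 64) + 2347) = (16 - 3400)/(3*(-38)**3 + 2347) = -3384/(3*(-54872) + 2347) = -3384/(-164616 + 2347) = -3384/(-162269) = -3384*(-1/162269) = 3384/162269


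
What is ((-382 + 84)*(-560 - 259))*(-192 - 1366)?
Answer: -380248596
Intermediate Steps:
((-382 + 84)*(-560 - 259))*(-192 - 1366) = -298*(-819)*(-1558) = 244062*(-1558) = -380248596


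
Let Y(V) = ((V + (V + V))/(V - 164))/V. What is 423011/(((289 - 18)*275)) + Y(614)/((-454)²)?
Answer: 523136014637/92164769400 ≈ 5.6761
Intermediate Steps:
Y(V) = 3/(-164 + V) (Y(V) = ((V + 2*V)/(-164 + V))/V = ((3*V)/(-164 + V))/V = (3*V/(-164 + V))/V = 3/(-164 + V))
423011/(((289 - 18)*275)) + Y(614)/((-454)²) = 423011/(((289 - 18)*275)) + (3/(-164 + 614))/((-454)²) = 423011/((271*275)) + (3/450)/206116 = 423011/74525 + (3*(1/450))*(1/206116) = 423011*(1/74525) + (1/150)*(1/206116) = 423011/74525 + 1/30917400 = 523136014637/92164769400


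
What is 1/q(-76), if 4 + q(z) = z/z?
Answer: -⅓ ≈ -0.33333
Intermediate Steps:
q(z) = -3 (q(z) = -4 + z/z = -4 + 1 = -3)
1/q(-76) = 1/(-3) = -⅓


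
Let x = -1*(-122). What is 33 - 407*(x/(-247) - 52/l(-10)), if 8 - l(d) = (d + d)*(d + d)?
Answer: 4358013/24206 ≈ 180.04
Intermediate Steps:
l(d) = 8 - 4*d² (l(d) = 8 - (d + d)*(d + d) = 8 - 2*d*2*d = 8 - 4*d²)
x = 122
33 - 407*(x/(-247) - 52/l(-10)) = 33 - 407*(122/(-247) - 52/(8 - 4*(-10)²)) = 33 - 407*(122*(-1/247) - 52/(8 - 4*100)) = 33 - 407*(-122/247 - 52/(8 - 400)) = 33 - 407*(-122/247 - 52/(-392)) = 33 - 407*(-122/247 - 52*(-1/392)) = 33 - 407*(-122/247 + 13/98) = 33 - 407*(-8745/24206) = 33 + 3559215/24206 = 4358013/24206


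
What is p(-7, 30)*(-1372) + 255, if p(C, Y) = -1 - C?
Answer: -7977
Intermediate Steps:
p(-7, 30)*(-1372) + 255 = (-1 - 1*(-7))*(-1372) + 255 = (-1 + 7)*(-1372) + 255 = 6*(-1372) + 255 = -8232 + 255 = -7977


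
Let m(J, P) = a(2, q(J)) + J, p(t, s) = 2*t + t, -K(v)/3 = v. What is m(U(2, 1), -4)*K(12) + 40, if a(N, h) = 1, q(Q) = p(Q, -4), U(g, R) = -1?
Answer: 40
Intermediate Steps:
K(v) = -3*v
p(t, s) = 3*t
q(Q) = 3*Q
m(J, P) = 1 + J
m(U(2, 1), -4)*K(12) + 40 = (1 - 1)*(-3*12) + 40 = 0*(-36) + 40 = 0 + 40 = 40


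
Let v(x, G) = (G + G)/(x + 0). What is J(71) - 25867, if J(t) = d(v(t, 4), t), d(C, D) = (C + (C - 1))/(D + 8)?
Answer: -145088058/5609 ≈ -25867.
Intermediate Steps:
v(x, G) = 2*G/x (v(x, G) = (2*G)/x = 2*G/x)
d(C, D) = (-1 + 2*C)/(8 + D) (d(C, D) = (C + (-1 + C))/(8 + D) = (-1 + 2*C)/(8 + D))
J(t) = (-1 + 16/t)/(8 + t) (J(t) = (-1 + 2*(2*4/t))/(8 + t) = (-1 + 2*(8/t))/(8 + t) = (-1 + 16/t)/(8 + t))
J(71) - 25867 = (16 - 1*71)/(71*(8 + 71)) - 25867 = (1/71)*(16 - 71)/79 - 25867 = (1/71)*(1/79)*(-55) - 25867 = -55/5609 - 25867 = -145088058/5609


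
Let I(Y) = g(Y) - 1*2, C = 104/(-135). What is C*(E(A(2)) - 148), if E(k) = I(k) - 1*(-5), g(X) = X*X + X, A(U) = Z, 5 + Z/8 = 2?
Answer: -42328/135 ≈ -313.54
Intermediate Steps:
Z = -24 (Z = -40 + 8*2 = -40 + 16 = -24)
A(U) = -24
g(X) = X + X² (g(X) = X² + X = X + X²)
C = -104/135 (C = 104*(-1/135) = -104/135 ≈ -0.77037)
I(Y) = -2 + Y*(1 + Y) (I(Y) = Y*(1 + Y) - 1*2 = Y*(1 + Y) - 2 = -2 + Y*(1 + Y))
E(k) = 3 + k*(1 + k) (E(k) = (-2 + k*(1 + k)) - 1*(-5) = (-2 + k*(1 + k)) + 5 = 3 + k*(1 + k))
C*(E(A(2)) - 148) = -104*((3 - 24*(1 - 24)) - 148)/135 = -104*((3 - 24*(-23)) - 148)/135 = -104*((3 + 552) - 148)/135 = -104*(555 - 148)/135 = -104/135*407 = -42328/135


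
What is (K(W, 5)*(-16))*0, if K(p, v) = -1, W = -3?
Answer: 0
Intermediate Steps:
(K(W, 5)*(-16))*0 = -1*(-16)*0 = 16*0 = 0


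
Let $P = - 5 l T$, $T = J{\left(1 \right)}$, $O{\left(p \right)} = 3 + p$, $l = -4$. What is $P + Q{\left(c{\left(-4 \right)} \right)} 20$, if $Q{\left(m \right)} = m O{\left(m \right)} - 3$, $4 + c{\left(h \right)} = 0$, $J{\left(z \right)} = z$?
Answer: $40$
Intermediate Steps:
$c{\left(h \right)} = -4$ ($c{\left(h \right)} = -4 + 0 = -4$)
$T = 1$
$Q{\left(m \right)} = -3 + m \left(3 + m\right)$ ($Q{\left(m \right)} = m \left(3 + m\right) - 3 = -3 + m \left(3 + m\right)$)
$P = 20$ ($P = \left(-5\right) \left(-4\right) 1 = 20 \cdot 1 = 20$)
$P + Q{\left(c{\left(-4 \right)} \right)} 20 = 20 + \left(-3 - 4 \left(3 - 4\right)\right) 20 = 20 + \left(-3 - -4\right) 20 = 20 + \left(-3 + 4\right) 20 = 20 + 1 \cdot 20 = 20 + 20 = 40$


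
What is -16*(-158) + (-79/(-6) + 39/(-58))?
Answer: 221023/87 ≈ 2540.5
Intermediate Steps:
-16*(-158) + (-79/(-6) + 39/(-58)) = 2528 + (-79*(-1/6) + 39*(-1/58)) = 2528 + (79/6 - 39/58) = 2528 + 1087/87 = 221023/87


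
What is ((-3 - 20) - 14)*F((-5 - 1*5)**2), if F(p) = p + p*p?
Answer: -373700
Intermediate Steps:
F(p) = p + p**2
((-3 - 20) - 14)*F((-5 - 1*5)**2) = ((-3 - 20) - 14)*((-5 - 1*5)**2*(1 + (-5 - 1*5)**2)) = (-23 - 14)*((-5 - 5)**2*(1 + (-5 - 5)**2)) = -37*(-10)**2*(1 + (-10)**2) = -3700*(1 + 100) = -3700*101 = -37*10100 = -373700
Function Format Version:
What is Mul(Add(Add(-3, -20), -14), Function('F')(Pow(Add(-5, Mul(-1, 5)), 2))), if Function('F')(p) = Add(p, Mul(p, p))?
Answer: -373700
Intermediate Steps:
Function('F')(p) = Add(p, Pow(p, 2))
Mul(Add(Add(-3, -20), -14), Function('F')(Pow(Add(-5, Mul(-1, 5)), 2))) = Mul(Add(Add(-3, -20), -14), Mul(Pow(Add(-5, Mul(-1, 5)), 2), Add(1, Pow(Add(-5, Mul(-1, 5)), 2)))) = Mul(Add(-23, -14), Mul(Pow(Add(-5, -5), 2), Add(1, Pow(Add(-5, -5), 2)))) = Mul(-37, Mul(Pow(-10, 2), Add(1, Pow(-10, 2)))) = Mul(-37, Mul(100, Add(1, 100))) = Mul(-37, Mul(100, 101)) = Mul(-37, 10100) = -373700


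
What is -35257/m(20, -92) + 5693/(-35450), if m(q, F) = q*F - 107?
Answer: 1238776379/69021150 ≈ 17.948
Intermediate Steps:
m(q, F) = -107 + F*q (m(q, F) = F*q - 107 = -107 + F*q)
-35257/m(20, -92) + 5693/(-35450) = -35257/(-107 - 92*20) + 5693/(-35450) = -35257/(-107 - 1840) + 5693*(-1/35450) = -35257/(-1947) - 5693/35450 = -35257*(-1/1947) - 5693/35450 = 35257/1947 - 5693/35450 = 1238776379/69021150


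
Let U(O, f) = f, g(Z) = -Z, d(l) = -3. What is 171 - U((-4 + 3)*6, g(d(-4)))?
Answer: 168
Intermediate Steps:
171 - U((-4 + 3)*6, g(d(-4))) = 171 - (-1)*(-3) = 171 - 1*3 = 171 - 3 = 168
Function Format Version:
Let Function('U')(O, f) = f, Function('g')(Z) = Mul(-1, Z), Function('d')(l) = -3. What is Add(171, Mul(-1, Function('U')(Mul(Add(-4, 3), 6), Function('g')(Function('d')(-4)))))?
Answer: 168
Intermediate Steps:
Add(171, Mul(-1, Function('U')(Mul(Add(-4, 3), 6), Function('g')(Function('d')(-4))))) = Add(171, Mul(-1, Mul(-1, -3))) = Add(171, Mul(-1, 3)) = Add(171, -3) = 168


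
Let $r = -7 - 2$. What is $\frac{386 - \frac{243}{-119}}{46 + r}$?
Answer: $\frac{46177}{4403} \approx 10.488$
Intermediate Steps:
$r = -9$ ($r = -7 - 2 = -9$)
$\frac{386 - \frac{243}{-119}}{46 + r} = \frac{386 - \frac{243}{-119}}{46 - 9} = \frac{386 - - \frac{243}{119}}{37} = \left(386 + \frac{243}{119}\right) \frac{1}{37} = \frac{46177}{119} \cdot \frac{1}{37} = \frac{46177}{4403}$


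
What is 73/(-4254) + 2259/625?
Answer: 9564161/2658750 ≈ 3.5972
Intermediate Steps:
73/(-4254) + 2259/625 = 73*(-1/4254) + 2259*(1/625) = -73/4254 + 2259/625 = 9564161/2658750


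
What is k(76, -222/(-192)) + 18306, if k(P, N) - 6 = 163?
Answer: 18475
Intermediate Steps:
k(P, N) = 169 (k(P, N) = 6 + 163 = 169)
k(76, -222/(-192)) + 18306 = 169 + 18306 = 18475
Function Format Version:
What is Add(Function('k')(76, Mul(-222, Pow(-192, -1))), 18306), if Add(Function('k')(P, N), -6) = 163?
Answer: 18475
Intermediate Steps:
Function('k')(P, N) = 169 (Function('k')(P, N) = Add(6, 163) = 169)
Add(Function('k')(76, Mul(-222, Pow(-192, -1))), 18306) = Add(169, 18306) = 18475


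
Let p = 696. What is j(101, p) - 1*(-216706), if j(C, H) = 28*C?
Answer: 219534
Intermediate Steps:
j(101, p) - 1*(-216706) = 28*101 - 1*(-216706) = 2828 + 216706 = 219534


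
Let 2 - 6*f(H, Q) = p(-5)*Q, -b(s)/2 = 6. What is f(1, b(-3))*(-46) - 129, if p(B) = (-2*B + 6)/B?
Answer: 2251/15 ≈ 150.07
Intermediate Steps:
p(B) = (6 - 2*B)/B
b(s) = -12 (b(s) = -2*6 = -12)
f(H, Q) = ⅓ + 8*Q/15 (f(H, Q) = ⅓ - (-2 + 6/(-5))*Q/6 = ⅓ - (-2 + 6*(-⅕))*Q/6 = ⅓ - (-2 - 6/5)*Q/6 = ⅓ - (-8)*Q/15 = ⅓ + 8*Q/15)
f(1, b(-3))*(-46) - 129 = (⅓ + (8/15)*(-12))*(-46) - 129 = (⅓ - 32/5)*(-46) - 129 = -91/15*(-46) - 129 = 4186/15 - 129 = 2251/15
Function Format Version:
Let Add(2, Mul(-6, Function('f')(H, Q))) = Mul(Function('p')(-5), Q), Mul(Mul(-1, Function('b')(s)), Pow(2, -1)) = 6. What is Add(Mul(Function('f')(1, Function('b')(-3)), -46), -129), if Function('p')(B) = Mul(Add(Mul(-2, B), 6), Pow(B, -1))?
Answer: Rational(2251, 15) ≈ 150.07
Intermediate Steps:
Function('p')(B) = Mul(Pow(B, -1), Add(6, Mul(-2, B))) (Function('p')(B) = Mul(Add(6, Mul(-2, B)), Pow(B, -1)) = Mul(Pow(B, -1), Add(6, Mul(-2, B))))
Function('b')(s) = -12 (Function('b')(s) = Mul(-2, 6) = -12)
Function('f')(H, Q) = Add(Rational(1, 3), Mul(Rational(8, 15), Q)) (Function('f')(H, Q) = Add(Rational(1, 3), Mul(Rational(-1, 6), Mul(Add(-2, Mul(6, Pow(-5, -1))), Q))) = Add(Rational(1, 3), Mul(Rational(-1, 6), Mul(Add(-2, Mul(6, Rational(-1, 5))), Q))) = Add(Rational(1, 3), Mul(Rational(-1, 6), Mul(Add(-2, Rational(-6, 5)), Q))) = Add(Rational(1, 3), Mul(Rational(-1, 6), Mul(Rational(-16, 5), Q))) = Add(Rational(1, 3), Mul(Rational(8, 15), Q)))
Add(Mul(Function('f')(1, Function('b')(-3)), -46), -129) = Add(Mul(Add(Rational(1, 3), Mul(Rational(8, 15), -12)), -46), -129) = Add(Mul(Add(Rational(1, 3), Rational(-32, 5)), -46), -129) = Add(Mul(Rational(-91, 15), -46), -129) = Add(Rational(4186, 15), -129) = Rational(2251, 15)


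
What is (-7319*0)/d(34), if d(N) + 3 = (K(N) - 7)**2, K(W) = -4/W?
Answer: 0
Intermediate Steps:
d(N) = -3 + (-7 - 4/N)**2 (d(N) = -3 + (-4/N - 7)**2 = -3 + (-7 - 4/N)**2)
(-7319*0)/d(34) = (-7319*0)/(46 + 16/34**2 + 56/34) = 0/(46 + 16*(1/1156) + 56*(1/34)) = 0/(46 + 4/289 + 28/17) = 0/(13774/289) = 0*(289/13774) = 0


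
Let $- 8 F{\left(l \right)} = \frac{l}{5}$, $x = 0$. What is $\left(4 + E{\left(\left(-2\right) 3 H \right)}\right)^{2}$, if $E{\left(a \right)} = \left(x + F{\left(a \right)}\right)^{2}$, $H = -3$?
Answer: $\frac{2825761}{160000} \approx 17.661$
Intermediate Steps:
$F{\left(l \right)} = - \frac{l}{40}$ ($F{\left(l \right)} = - \frac{l \frac{1}{5}}{8} = - \frac{\frac{1}{5} l}{8} = - \frac{l}{40}$)
$E{\left(a \right)} = \frac{a^{2}}{1600}$ ($E{\left(a \right)} = \left(0 - \frac{a}{40}\right)^{2} = \left(- \frac{a}{40}\right)^{2} = \frac{a^{2}}{1600}$)
$\left(4 + E{\left(\left(-2\right) 3 H \right)}\right)^{2} = \left(4 + \frac{\left(\left(-2\right) 3 \left(-3\right)\right)^{2}}{1600}\right)^{2} = \left(4 + \frac{\left(\left(-6\right) \left(-3\right)\right)^{2}}{1600}\right)^{2} = \left(4 + \frac{18^{2}}{1600}\right)^{2} = \left(4 + \frac{1}{1600} \cdot 324\right)^{2} = \left(4 + \frac{81}{400}\right)^{2} = \left(\frac{1681}{400}\right)^{2} = \frac{2825761}{160000}$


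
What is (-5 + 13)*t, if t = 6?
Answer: 48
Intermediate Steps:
(-5 + 13)*t = (-5 + 13)*6 = 8*6 = 48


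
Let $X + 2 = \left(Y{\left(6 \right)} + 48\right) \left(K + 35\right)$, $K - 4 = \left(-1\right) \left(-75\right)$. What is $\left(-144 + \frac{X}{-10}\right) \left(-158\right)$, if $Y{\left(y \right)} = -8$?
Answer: $\frac{473842}{5} \approx 94768.0$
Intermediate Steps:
$K = 79$ ($K = 4 - -75 = 4 + 75 = 79$)
$X = 4558$ ($X = -2 + \left(-8 + 48\right) \left(79 + 35\right) = -2 + 40 \cdot 114 = -2 + 4560 = 4558$)
$\left(-144 + \frac{X}{-10}\right) \left(-158\right) = \left(-144 + \frac{4558}{-10}\right) \left(-158\right) = \left(-144 + 4558 \left(- \frac{1}{10}\right)\right) \left(-158\right) = \left(-144 - \frac{2279}{5}\right) \left(-158\right) = \left(- \frac{2999}{5}\right) \left(-158\right) = \frac{473842}{5}$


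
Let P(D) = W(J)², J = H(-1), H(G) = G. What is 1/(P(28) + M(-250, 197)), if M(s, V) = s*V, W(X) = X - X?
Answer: -1/49250 ≈ -2.0305e-5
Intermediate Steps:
J = -1
W(X) = 0
M(s, V) = V*s
P(D) = 0 (P(D) = 0² = 0)
1/(P(28) + M(-250, 197)) = 1/(0 + 197*(-250)) = 1/(0 - 49250) = 1/(-49250) = -1/49250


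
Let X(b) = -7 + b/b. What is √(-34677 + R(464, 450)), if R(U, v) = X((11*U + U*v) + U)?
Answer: I*√34683 ≈ 186.23*I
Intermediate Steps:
X(b) = -6 (X(b) = -7 + 1 = -6)
R(U, v) = -6
√(-34677 + R(464, 450)) = √(-34677 - 6) = √(-34683) = I*√34683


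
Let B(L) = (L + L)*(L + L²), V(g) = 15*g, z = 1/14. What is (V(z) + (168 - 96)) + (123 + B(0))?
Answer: 2745/14 ≈ 196.07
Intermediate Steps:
z = 1/14 ≈ 0.071429
B(L) = 2*L*(L + L²) (B(L) = (2*L)*(L + L²) = 2*L*(L + L²))
(V(z) + (168 - 96)) + (123 + B(0)) = (15*(1/14) + (168 - 96)) + (123 + 2*0²*(1 + 0)) = (15/14 + 72) + (123 + 2*0*1) = 1023/14 + (123 + 0) = 1023/14 + 123 = 2745/14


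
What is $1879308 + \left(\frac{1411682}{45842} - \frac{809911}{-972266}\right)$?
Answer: $\frac{41881664289037425}{22285308986} \approx 1.8793 \cdot 10^{6}$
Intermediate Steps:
$1879308 + \left(\frac{1411682}{45842} - \frac{809911}{-972266}\right) = 1879308 + \left(1411682 \cdot \frac{1}{45842} - - \frac{809911}{972266}\right) = 1879308 + \left(\frac{705841}{22921} + \frac{809911}{972266}\right) = 1879308 + \frac{704829175737}{22285308986} = \frac{41881664289037425}{22285308986}$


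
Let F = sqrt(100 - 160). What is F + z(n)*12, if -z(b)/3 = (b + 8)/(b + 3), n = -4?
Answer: 144 + 2*I*sqrt(15) ≈ 144.0 + 7.746*I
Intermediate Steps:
z(b) = -3*(8 + b)/(3 + b) (z(b) = -3*(b + 8)/(b + 3) = -3*(8 + b)/(3 + b))
F = 2*I*sqrt(15) (F = sqrt(-60) = 2*I*sqrt(15) ≈ 7.746*I)
F + z(n)*12 = 2*I*sqrt(15) + (3*(-8 - 1*(-4))/(3 - 4))*12 = 2*I*sqrt(15) + (3*(-8 + 4)/(-1))*12 = 2*I*sqrt(15) + (3*(-1)*(-4))*12 = 2*I*sqrt(15) + 12*12 = 2*I*sqrt(15) + 144 = 144 + 2*I*sqrt(15)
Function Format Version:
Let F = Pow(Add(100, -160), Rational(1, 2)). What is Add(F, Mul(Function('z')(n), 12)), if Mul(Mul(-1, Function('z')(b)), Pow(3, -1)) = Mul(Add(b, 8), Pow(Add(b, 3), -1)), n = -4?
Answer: Add(144, Mul(2, I, Pow(15, Rational(1, 2)))) ≈ Add(144.00, Mul(7.7460, I))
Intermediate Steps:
Function('z')(b) = Mul(-3, Pow(Add(3, b), -1), Add(8, b)) (Function('z')(b) = Mul(-3, Mul(Add(b, 8), Pow(Add(b, 3), -1))) = Mul(-3, Mul(Add(8, b), Pow(Add(3, b), -1))) = Mul(-3, Mul(Pow(Add(3, b), -1), Add(8, b))) = Mul(-3, Pow(Add(3, b), -1), Add(8, b)))
F = Mul(2, I, Pow(15, Rational(1, 2))) (F = Pow(-60, Rational(1, 2)) = Mul(2, I, Pow(15, Rational(1, 2))) ≈ Mul(7.7460, I))
Add(F, Mul(Function('z')(n), 12)) = Add(Mul(2, I, Pow(15, Rational(1, 2))), Mul(Mul(3, Pow(Add(3, -4), -1), Add(-8, Mul(-1, -4))), 12)) = Add(Mul(2, I, Pow(15, Rational(1, 2))), Mul(Mul(3, Pow(-1, -1), Add(-8, 4)), 12)) = Add(Mul(2, I, Pow(15, Rational(1, 2))), Mul(Mul(3, -1, -4), 12)) = Add(Mul(2, I, Pow(15, Rational(1, 2))), Mul(12, 12)) = Add(Mul(2, I, Pow(15, Rational(1, 2))), 144) = Add(144, Mul(2, I, Pow(15, Rational(1, 2))))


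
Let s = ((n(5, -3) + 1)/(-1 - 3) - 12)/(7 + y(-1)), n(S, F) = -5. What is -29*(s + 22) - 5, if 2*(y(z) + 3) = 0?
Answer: -2253/4 ≈ -563.25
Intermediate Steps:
y(z) = -3 (y(z) = -3 + (½)*0 = -3 + 0 = -3)
s = -11/4 (s = ((-5 + 1)/(-1 - 3) - 12)/(7 - 3) = (-4/(-4) - 12)/4 = (-4*(-¼) - 12)*(¼) = (1 - 12)*(¼) = -11*¼ = -11/4 ≈ -2.7500)
-29*(s + 22) - 5 = -29*(-11/4 + 22) - 5 = -29*77/4 - 5 = -2233/4 - 5 = -2253/4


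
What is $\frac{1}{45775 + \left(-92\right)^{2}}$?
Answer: $\frac{1}{54239} \approx 1.8437 \cdot 10^{-5}$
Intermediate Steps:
$\frac{1}{45775 + \left(-92\right)^{2}} = \frac{1}{45775 + 8464} = \frac{1}{54239}$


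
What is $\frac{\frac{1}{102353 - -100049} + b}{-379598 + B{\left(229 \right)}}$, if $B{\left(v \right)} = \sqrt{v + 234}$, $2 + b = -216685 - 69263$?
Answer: $\frac{10984968613578301}{14582521778110341} + \frac{57876851899 \sqrt{463}}{29165043556220682} \approx 0.75334$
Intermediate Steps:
$b = -285950$ ($b = -2 - 285948 = -285950$)
$B{\left(v \right)} = \sqrt{234 + v}$
$\frac{\frac{1}{102353 - -100049} + b}{-379598 + B{\left(229 \right)}} = \frac{\frac{1}{102353 - -100049} - 285950}{-379598 + \sqrt{234 + 229}} = \frac{\frac{1}{102353 + \left(-4095 + 104144\right)} - 285950}{-379598 + \sqrt{463}} = \frac{\frac{1}{102353 + 100049} - 285950}{-379598 + \sqrt{463}} = \frac{\frac{1}{202402} - 285950}{-379598 + \sqrt{463}} = - \frac{57876851899}{202402 \left(-379598 + \sqrt{463}\right)}$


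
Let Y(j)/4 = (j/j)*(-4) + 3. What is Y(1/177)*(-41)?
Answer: 164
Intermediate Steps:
Y(j) = -4 (Y(j) = 4*((j/j)*(-4) + 3) = 4*(1*(-4) + 3) = 4*(-4 + 3) = 4*(-1) = -4)
Y(1/177)*(-41) = -4*(-41) = 164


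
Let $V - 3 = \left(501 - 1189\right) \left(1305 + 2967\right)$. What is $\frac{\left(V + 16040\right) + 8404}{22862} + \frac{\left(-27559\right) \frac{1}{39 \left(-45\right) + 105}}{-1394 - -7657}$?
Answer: $- \frac{7529905084423}{59063691225} \approx -127.49$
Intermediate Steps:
$V = -2939133$ ($V = 3 + \left(501 - 1189\right) \left(1305 + 2967\right) = 3 - 2939136 = -2939133$)
$\frac{\left(V + 16040\right) + 8404}{22862} + \frac{\left(-27559\right) \frac{1}{39 \left(-45\right) + 105}}{-1394 - -7657} = \frac{\left(-2939133 + 16040\right) + 8404}{22862} + \frac{\left(-27559\right) \frac{1}{39 \left(-45\right) + 105}}{-1394 - -7657} = \left(-2923093 + 8404\right) \frac{1}{22862} + \frac{\left(-27559\right) \frac{1}{-1755 + 105}}{-1394 + 7657} = \left(-2914689\right) \frac{1}{22862} + \frac{\left(-27559\right) \frac{1}{-1650}}{6263} = - \frac{2914689}{22862} + \left(-27559\right) \left(- \frac{1}{1650}\right) \frac{1}{6263} = - \frac{2914689}{22862} + \frac{27559}{1650} \cdot \frac{1}{6263} = - \frac{2914689}{22862} + \frac{27559}{10333950} = - \frac{7529905084423}{59063691225}$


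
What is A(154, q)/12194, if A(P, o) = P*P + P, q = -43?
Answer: 1705/871 ≈ 1.9575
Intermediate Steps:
A(P, o) = P + P**2 (A(P, o) = P**2 + P = P + P**2)
A(154, q)/12194 = (154*(1 + 154))/12194 = (154*155)*(1/12194) = 23870*(1/12194) = 1705/871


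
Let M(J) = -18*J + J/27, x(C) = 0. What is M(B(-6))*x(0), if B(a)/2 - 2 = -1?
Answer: 0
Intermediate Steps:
B(a) = 2 (B(a) = 4 + 2*(-1) = 4 - 2 = 2)
M(J) = -485*J/27 (M(J) = -18*J + J*(1/27) = -18*J + J/27 = -485*J/27)
M(B(-6))*x(0) = -485/27*2*0 = -970/27*0 = 0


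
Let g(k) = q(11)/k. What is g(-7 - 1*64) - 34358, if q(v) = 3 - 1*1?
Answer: -2439420/71 ≈ -34358.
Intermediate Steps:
q(v) = 2 (q(v) = 3 - 1 = 2)
g(k) = 2/k
g(-7 - 1*64) - 34358 = 2/(-7 - 1*64) - 34358 = 2/(-7 - 64) - 34358 = 2/(-71) - 34358 = 2*(-1/71) - 34358 = -2/71 - 34358 = -2439420/71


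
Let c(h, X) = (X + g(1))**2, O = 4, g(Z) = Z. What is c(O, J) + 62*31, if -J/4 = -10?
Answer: 3603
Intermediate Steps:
J = 40 (J = -4*(-10) = 40)
c(h, X) = (1 + X)**2 (c(h, X) = (X + 1)**2 = (1 + X)**2)
c(O, J) + 62*31 = (1 + 40)**2 + 62*31 = 41**2 + 1922 = 1681 + 1922 = 3603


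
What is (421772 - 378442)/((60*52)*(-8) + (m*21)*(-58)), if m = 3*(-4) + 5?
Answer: -21665/8217 ≈ -2.6366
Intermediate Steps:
m = -7 (m = -12 + 5 = -7)
(421772 - 378442)/((60*52)*(-8) + (m*21)*(-58)) = (421772 - 378442)/((60*52)*(-8) - 7*21*(-58)) = 43330/(3120*(-8) - 147*(-58)) = 43330/(-24960 + 8526) = 43330/(-16434) = 43330*(-1/16434) = -21665/8217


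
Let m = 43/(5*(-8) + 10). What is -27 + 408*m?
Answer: -3059/5 ≈ -611.80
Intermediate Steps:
m = -43/30 (m = 43/(-40 + 10) = 43/(-30) = 43*(-1/30) = -43/30 ≈ -1.4333)
-27 + 408*m = -27 + 408*(-43/30) = -27 - 2924/5 = -3059/5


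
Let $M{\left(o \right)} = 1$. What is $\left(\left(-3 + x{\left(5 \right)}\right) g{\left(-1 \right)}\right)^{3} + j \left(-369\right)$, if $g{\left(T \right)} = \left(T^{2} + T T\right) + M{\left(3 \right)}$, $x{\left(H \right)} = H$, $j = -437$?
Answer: $161469$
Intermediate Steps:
$g{\left(T \right)} = 1 + 2 T^{2}$ ($g{\left(T \right)} = \left(T^{2} + T T\right) + 1 = \left(T^{2} + T^{2}\right) + 1 = 2 T^{2} + 1 = 1 + 2 T^{2}$)
$\left(\left(-3 + x{\left(5 \right)}\right) g{\left(-1 \right)}\right)^{3} + j \left(-369\right) = \left(\left(-3 + 5\right) \left(1 + 2 \left(-1\right)^{2}\right)\right)^{3} - -161253 = \left(2 \left(1 + 2 \cdot 1\right)\right)^{3} + 161253 = \left(2 \left(1 + 2\right)\right)^{3} + 161253 = \left(2 \cdot 3\right)^{3} + 161253 = 6^{3} + 161253 = 216 + 161253 = 161469$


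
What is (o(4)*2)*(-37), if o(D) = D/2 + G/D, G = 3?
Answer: -407/2 ≈ -203.50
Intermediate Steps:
o(D) = D/2 + 3/D
(o(4)*2)*(-37) = (((1/2)*4 + 3/4)*2)*(-37) = ((2 + 3*(1/4))*2)*(-37) = ((2 + 3/4)*2)*(-37) = ((11/4)*2)*(-37) = (11/2)*(-37) = -407/2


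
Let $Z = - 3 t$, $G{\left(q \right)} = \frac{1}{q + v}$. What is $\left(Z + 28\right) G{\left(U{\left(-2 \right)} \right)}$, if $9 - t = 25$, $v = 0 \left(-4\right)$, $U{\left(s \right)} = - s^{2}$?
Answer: $-19$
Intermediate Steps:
$v = 0$
$G{\left(q \right)} = \frac{1}{q}$ ($G{\left(q \right)} = \frac{1}{q + 0} = \frac{1}{q}$)
$t = -16$ ($t = 9 - 25 = -16$)
$Z = 48$ ($Z = \left(-3\right) \left(-16\right) = 48$)
$\left(Z + 28\right) G{\left(U{\left(-2 \right)} \right)} = \frac{48 + 28}{\left(-1\right) \left(-2\right)^{2}} = \frac{76}{\left(-1\right) 4} = \frac{76}{-4} = 76 \left(- \frac{1}{4}\right) = -19$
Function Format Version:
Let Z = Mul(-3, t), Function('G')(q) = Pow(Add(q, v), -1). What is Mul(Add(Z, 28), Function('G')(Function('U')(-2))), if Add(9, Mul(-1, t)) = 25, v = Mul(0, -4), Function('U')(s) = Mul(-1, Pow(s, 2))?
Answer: -19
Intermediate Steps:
v = 0
Function('G')(q) = Pow(q, -1) (Function('G')(q) = Pow(Add(q, 0), -1) = Pow(q, -1))
t = -16 (t = Add(9, Mul(-1, 25)) = Add(9, -25) = -16)
Z = 48 (Z = Mul(-3, -16) = 48)
Mul(Add(Z, 28), Function('G')(Function('U')(-2))) = Mul(Add(48, 28), Pow(Mul(-1, Pow(-2, 2)), -1)) = Mul(76, Pow(Mul(-1, 4), -1)) = Mul(76, Pow(-4, -1)) = Mul(76, Rational(-1, 4)) = -19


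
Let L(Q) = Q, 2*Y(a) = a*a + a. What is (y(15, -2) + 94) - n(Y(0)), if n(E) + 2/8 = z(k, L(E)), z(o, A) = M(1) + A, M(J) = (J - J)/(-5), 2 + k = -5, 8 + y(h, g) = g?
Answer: 337/4 ≈ 84.250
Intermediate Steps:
y(h, g) = -8 + g
k = -7 (k = -2 - 5 = -7)
Y(a) = a/2 + a²/2 (Y(a) = (a*a + a)/2 = (a² + a)/2 = (a + a²)/2 = a/2 + a²/2)
M(J) = 0 (M(J) = 0*(-⅕) = 0)
z(o, A) = A (z(o, A) = 0 + A = A)
n(E) = -¼ + E
(y(15, -2) + 94) - n(Y(0)) = ((-8 - 2) + 94) - (-¼ + (½)*0*(1 + 0)) = (-10 + 94) - (-¼ + (½)*0*1) = 84 - (-¼ + 0) = 84 - 1*(-¼) = 84 + ¼ = 337/4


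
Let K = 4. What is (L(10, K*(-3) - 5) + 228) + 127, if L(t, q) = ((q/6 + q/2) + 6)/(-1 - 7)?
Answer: 1067/3 ≈ 355.67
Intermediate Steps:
L(t, q) = -¾ - q/12 (L(t, q) = ((q*(⅙) + q*(½)) + 6)/(-8) = ((q/6 + q/2) + 6)*(-⅛) = (2*q/3 + 6)*(-⅛) = (6 + 2*q/3)*(-⅛) = -¾ - q/12)
(L(10, K*(-3) - 5) + 228) + 127 = ((-¾ - (4*(-3) - 5)/12) + 228) + 127 = ((-¾ - (-12 - 5)/12) + 228) + 127 = ((-¾ - 1/12*(-17)) + 228) + 127 = ((-¾ + 17/12) + 228) + 127 = (⅔ + 228) + 127 = 686/3 + 127 = 1067/3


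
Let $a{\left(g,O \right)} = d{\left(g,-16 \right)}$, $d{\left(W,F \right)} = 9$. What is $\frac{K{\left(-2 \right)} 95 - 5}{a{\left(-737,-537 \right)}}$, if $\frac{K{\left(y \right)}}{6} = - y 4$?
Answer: $\frac{4555}{9} \approx 506.11$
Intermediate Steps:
$K{\left(y \right)} = - 24 y$ ($K{\left(y \right)} = 6 \left(- y 4\right) = 6 \left(- 4 y\right) = - 24 y$)
$a{\left(g,O \right)} = 9$
$\frac{K{\left(-2 \right)} 95 - 5}{a{\left(-737,-537 \right)}} = \frac{\left(-24\right) \left(-2\right) 95 - 5}{9} = \left(48 \cdot 95 - 5\right) \frac{1}{9} = \left(4560 - 5\right) \frac{1}{9} = 4555 \cdot \frac{1}{9} = \frac{4555}{9}$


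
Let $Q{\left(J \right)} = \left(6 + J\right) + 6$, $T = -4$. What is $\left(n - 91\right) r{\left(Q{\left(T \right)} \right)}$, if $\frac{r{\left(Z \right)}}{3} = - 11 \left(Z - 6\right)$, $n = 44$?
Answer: $3102$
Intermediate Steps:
$Q{\left(J \right)} = 12 + J$
$r{\left(Z \right)} = 198 - 33 Z$ ($r{\left(Z \right)} = 3 \left(- 11 \left(Z - 6\right)\right) = 3 \left(- 11 \left(-6 + Z\right)\right) = 3 \left(66 - 11 Z\right) = 198 - 33 Z$)
$\left(n - 91\right) r{\left(Q{\left(T \right)} \right)} = \left(44 - 91\right) \left(198 - 33 \left(12 - 4\right)\right) = - 47 \left(198 - 264\right) = \left(-47\right) \left(-66\right) = 3102$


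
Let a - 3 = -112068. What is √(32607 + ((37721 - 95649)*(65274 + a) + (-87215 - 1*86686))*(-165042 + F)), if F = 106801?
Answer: 2*I*√39463157315955 ≈ 1.2564e+7*I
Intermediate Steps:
a = -112065 (a = 3 - 112068 = -112065)
√(32607 + ((37721 - 95649)*(65274 + a) + (-87215 - 1*86686))*(-165042 + F)) = √(32607 + ((37721 - 95649)*(65274 - 112065) + (-87215 - 1*86686))*(-165042 + 106801)) = √(32607 + (-57928*(-46791) + (-87215 - 86686))*(-58241)) = √(32607 + (2710509048 - 173901)*(-58241)) = √(32607 + 2710335147*(-58241)) = √(32607 - 157852629296427) = √(-157852629263820) = 2*I*√39463157315955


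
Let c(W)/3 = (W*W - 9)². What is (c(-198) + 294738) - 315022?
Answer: 4608723791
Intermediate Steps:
c(W) = 3*(-9 + W²)² (c(W) = 3*(W*W - 9)² = 3*(W² - 9)² = 3*(-9 + W²)²)
(c(-198) + 294738) - 315022 = (3*(-9 + (-198)²)² + 294738) - 315022 = (3*(-9 + 39204)² + 294738) - 315022 = (3*39195² + 294738) - 315022 = (3*1536248025 + 294738) - 315022 = (4608744075 + 294738) - 315022 = 4609038813 - 315022 = 4608723791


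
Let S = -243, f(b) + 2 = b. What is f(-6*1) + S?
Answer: -251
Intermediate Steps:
f(b) = -2 + b
f(-6*1) + S = (-2 - 6*1) - 243 = (-2 - 6) - 243 = -8 - 243 = -251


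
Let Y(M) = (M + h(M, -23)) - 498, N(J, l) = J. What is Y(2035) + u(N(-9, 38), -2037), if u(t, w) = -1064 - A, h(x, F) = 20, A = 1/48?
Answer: 23663/48 ≈ 492.98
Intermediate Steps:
A = 1/48 ≈ 0.020833
Y(M) = -478 + M (Y(M) = (M + 20) - 498 = (20 + M) - 498 = -478 + M)
u(t, w) = -51073/48 (u(t, w) = -1064 - 1*1/48 = -1064 - 1/48 = -51073/48)
Y(2035) + u(N(-9, 38), -2037) = (-478 + 2035) - 51073/48 = 1557 - 51073/48 = 23663/48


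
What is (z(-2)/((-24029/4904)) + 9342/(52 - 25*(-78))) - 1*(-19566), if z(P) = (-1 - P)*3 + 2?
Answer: 470709260353/24053029 ≈ 19570.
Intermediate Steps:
z(P) = -1 - 3*P (z(P) = (-3 - 3*P) + 2 = -1 - 3*P)
(z(-2)/((-24029/4904)) + 9342/(52 - 25*(-78))) - 1*(-19566) = ((-1 - 3*(-2))/((-24029/4904)) + 9342/(52 - 25*(-78))) - 1*(-19566) = ((-1 + 6)/((-24029*1/4904)) + 9342/(52 + 1950)) + 19566 = (5/(-24029/4904) + 9342/2002) + 19566 = (5*(-4904/24029) + 9342*(1/2002)) + 19566 = (-24520/24029 + 4671/1001) + 19566 = 87694939/24053029 + 19566 = 470709260353/24053029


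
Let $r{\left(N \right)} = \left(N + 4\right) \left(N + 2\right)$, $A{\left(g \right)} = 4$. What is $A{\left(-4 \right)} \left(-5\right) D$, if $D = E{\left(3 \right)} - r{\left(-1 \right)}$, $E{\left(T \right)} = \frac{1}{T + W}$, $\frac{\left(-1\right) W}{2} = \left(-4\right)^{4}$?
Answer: $\frac{30560}{509} \approx 60.039$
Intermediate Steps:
$W = -512$ ($W = - 2 \left(-4\right)^{4} = \left(-2\right) 256 = -512$)
$E{\left(T \right)} = \frac{1}{-512 + T}$ ($E{\left(T \right)} = \frac{1}{T - 512} = \frac{1}{-512 + T}$)
$r{\left(N \right)} = \left(2 + N\right) \left(4 + N\right)$ ($r{\left(N \right)} = \left(4 + N\right) \left(2 + N\right) = \left(2 + N\right) \left(4 + N\right)$)
$D = - \frac{1528}{509}$ ($D = \frac{1}{-512 + 3} - \left(8 + \left(-1\right)^{2} + 6 \left(-1\right)\right) = \frac{1}{-509} - \left(8 + 1 - 6\right) = - \frac{1}{509} - 3 = - \frac{1528}{509} \approx -3.002$)
$A{\left(-4 \right)} \left(-5\right) D = 4 \left(-5\right) \left(- \frac{1528}{509}\right) = \left(-20\right) \left(- \frac{1528}{509}\right) = \frac{30560}{509}$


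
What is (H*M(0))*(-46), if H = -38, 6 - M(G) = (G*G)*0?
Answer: 10488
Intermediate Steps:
M(G) = 6 (M(G) = 6 - G*G*0 = 6 - G²*0 = 6 - 1*0 = 6 + 0 = 6)
(H*M(0))*(-46) = -38*6*(-46) = -228*(-46) = 10488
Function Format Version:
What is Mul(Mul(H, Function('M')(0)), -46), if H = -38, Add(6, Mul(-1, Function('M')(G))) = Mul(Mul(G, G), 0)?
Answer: 10488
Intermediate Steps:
Function('M')(G) = 6 (Function('M')(G) = Add(6, Mul(-1, Mul(Mul(G, G), 0))) = Add(6, Mul(-1, Mul(Pow(G, 2), 0))) = Add(6, Mul(-1, 0)) = Add(6, 0) = 6)
Mul(Mul(H, Function('M')(0)), -46) = Mul(Mul(-38, 6), -46) = Mul(-228, -46) = 10488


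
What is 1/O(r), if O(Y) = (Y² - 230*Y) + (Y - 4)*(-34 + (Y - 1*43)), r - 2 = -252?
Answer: 1/203058 ≈ 4.9247e-6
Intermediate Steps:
r = -250 (r = 2 - 252 = -250)
O(Y) = Y² - 230*Y + (-77 + Y)*(-4 + Y) (O(Y) = (Y² - 230*Y) + (-4 + Y)*(-34 + (Y - 43)) = (Y² - 230*Y) + (-4 + Y)*(-34 + (-43 + Y)) = (Y² - 230*Y) + (-4 + Y)*(-77 + Y) = (Y² - 230*Y) + (-77 + Y)*(-4 + Y) = Y² - 230*Y + (-77 + Y)*(-4 + Y))
1/O(r) = 1/(308 - 311*(-250) + 2*(-250)²) = 1/(308 + 77750 + 2*62500) = 1/(308 + 77750 + 125000) = 1/203058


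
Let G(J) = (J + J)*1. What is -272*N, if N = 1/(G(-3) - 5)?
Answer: 272/11 ≈ 24.727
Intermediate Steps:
G(J) = 2*J (G(J) = (2*J)*1 = 2*J)
N = -1/11 (N = 1/(2*(-3) - 5) = 1/(-6 - 5) = 1/(-11) = -1/11 ≈ -0.090909)
-272*N = -272*(-1/11) = 272/11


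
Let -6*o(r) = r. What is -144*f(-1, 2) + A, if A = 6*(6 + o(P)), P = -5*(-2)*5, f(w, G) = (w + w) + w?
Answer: 418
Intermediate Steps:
f(w, G) = 3*w (f(w, G) = 2*w + w = 3*w)
P = 50 (P = 10*5 = 50)
o(r) = -r/6
A = -14 (A = 6*(6 - ⅙*50) = 6*(6 - 25/3) = 6*(-7/3) = -14)
-144*f(-1, 2) + A = -432*(-1) - 14 = -144*(-3) - 14 = 432 - 14 = 418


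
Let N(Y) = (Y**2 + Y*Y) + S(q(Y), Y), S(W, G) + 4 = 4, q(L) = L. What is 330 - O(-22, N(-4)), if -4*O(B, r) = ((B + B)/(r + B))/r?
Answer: 105589/320 ≈ 329.97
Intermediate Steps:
S(W, G) = 0 (S(W, G) = -4 + 4 = 0)
N(Y) = 2*Y**2 (N(Y) = (Y**2 + Y*Y) + 0 = (Y**2 + Y**2) + 0 = 2*Y**2 + 0 = 2*Y**2)
O(B, r) = -B/(2*r*(B + r)) (O(B, r) = -(B + B)/(r + B)/(4*r) = -(2*B)/(B + r)/(4*r) = -2*B/(B + r)/(4*r) = -B/(2*r*(B + r)))
330 - O(-22, N(-4)) = 330 - (-1)*(-22)/(2*(2*(-4)**2)*(-22 + 2*(-4)**2)) = 330 - (-1)*(-22)/(2*(2*16)*(-22 + 2*16)) = 330 - (-1)*(-22)/(2*32*(-22 + 32)) = 330 - (-1)*(-22)/(2*32*10) = 330 - 1*11/320 = 330 - 11/320 = 105589/320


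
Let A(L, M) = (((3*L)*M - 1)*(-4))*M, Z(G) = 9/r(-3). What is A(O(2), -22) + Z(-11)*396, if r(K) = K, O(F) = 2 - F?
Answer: -1276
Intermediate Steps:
Z(G) = -3 (Z(G) = 9/(-3) = 9*(-1/3) = -3)
A(L, M) = M*(4 - 12*L*M) (A(L, M) = ((3*L*M - 1)*(-4))*M = ((-1 + 3*L*M)*(-4))*M = (4 - 12*L*M)*M = M*(4 - 12*L*M))
A(O(2), -22) + Z(-11)*396 = 4*(-22)*(1 - 3*(2 - 1*2)*(-22)) - 3*396 = 4*(-22)*(1 - 3*(2 - 2)*(-22)) - 1188 = 4*(-22)*(1 - 3*0*(-22)) - 1188 = 4*(-22)*(1 + 0) - 1188 = 4*(-22)*1 - 1188 = -88 - 1188 = -1276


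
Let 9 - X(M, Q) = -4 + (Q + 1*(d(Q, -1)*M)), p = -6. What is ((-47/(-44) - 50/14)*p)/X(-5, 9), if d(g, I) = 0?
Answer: 2313/616 ≈ 3.7549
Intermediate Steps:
X(M, Q) = 13 - Q (X(M, Q) = 9 - (-4 + (Q + 1*(0*M))) = 9 - (-4 + (Q + 1*0)) = 9 - (-4 + (Q + 0)) = 9 - (-4 + Q) = 9 + (4 - Q) = 13 - Q)
((-47/(-44) - 50/14)*p)/X(-5, 9) = ((-47/(-44) - 50/14)*(-6))/(13 - 1*9) = ((-47*(-1/44) - 50*1/14)*(-6))/(13 - 9) = ((47/44 - 25/7)*(-6))/4 = -771/308*(-6)*(¼) = (2313/154)*(¼) = 2313/616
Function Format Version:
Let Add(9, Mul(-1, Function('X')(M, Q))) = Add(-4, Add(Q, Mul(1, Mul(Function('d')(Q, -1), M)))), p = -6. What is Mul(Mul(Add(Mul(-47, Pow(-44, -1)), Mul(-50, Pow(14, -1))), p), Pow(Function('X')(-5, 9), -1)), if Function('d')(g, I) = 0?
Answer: Rational(2313, 616) ≈ 3.7549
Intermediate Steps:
Function('X')(M, Q) = Add(13, Mul(-1, Q)) (Function('X')(M, Q) = Add(9, Mul(-1, Add(-4, Add(Q, Mul(1, Mul(0, M)))))) = Add(9, Mul(-1, Add(-4, Add(Q, Mul(1, 0))))) = Add(9, Mul(-1, Add(-4, Add(Q, 0)))) = Add(9, Mul(-1, Add(-4, Q))) = Add(9, Add(4, Mul(-1, Q))) = Add(13, Mul(-1, Q)))
Mul(Mul(Add(Mul(-47, Pow(-44, -1)), Mul(-50, Pow(14, -1))), p), Pow(Function('X')(-5, 9), -1)) = Mul(Mul(Add(Mul(-47, Pow(-44, -1)), Mul(-50, Pow(14, -1))), -6), Pow(Add(13, Mul(-1, 9)), -1)) = Mul(Mul(Add(Mul(-47, Rational(-1, 44)), Mul(-50, Rational(1, 14))), -6), Pow(Add(13, -9), -1)) = Mul(Mul(Add(Rational(47, 44), Rational(-25, 7)), -6), Pow(4, -1)) = Mul(Mul(Rational(-771, 308), -6), Rational(1, 4)) = Mul(Rational(2313, 154), Rational(1, 4)) = Rational(2313, 616)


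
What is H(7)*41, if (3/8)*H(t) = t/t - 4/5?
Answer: 328/15 ≈ 21.867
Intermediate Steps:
H(t) = 8/15 (H(t) = 8*(t/t - 4/5)/3 = 8*(1 - 4*⅕)/3 = 8*(1 - ⅘)/3 = (8/3)*(⅕) = 8/15)
H(7)*41 = (8/15)*41 = 328/15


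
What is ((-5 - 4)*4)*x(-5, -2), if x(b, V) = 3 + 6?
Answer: -324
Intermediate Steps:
x(b, V) = 9
((-5 - 4)*4)*x(-5, -2) = ((-5 - 4)*4)*9 = -9*4*9 = -36*9 = -324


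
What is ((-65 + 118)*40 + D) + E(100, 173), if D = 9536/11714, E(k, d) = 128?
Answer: 13171304/5857 ≈ 2248.8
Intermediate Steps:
D = 4768/5857 (D = 9536*(1/11714) = 4768/5857 ≈ 0.81407)
((-65 + 118)*40 + D) + E(100, 173) = ((-65 + 118)*40 + 4768/5857) + 128 = (53*40 + 4768/5857) + 128 = (2120 + 4768/5857) + 128 = 12421608/5857 + 128 = 13171304/5857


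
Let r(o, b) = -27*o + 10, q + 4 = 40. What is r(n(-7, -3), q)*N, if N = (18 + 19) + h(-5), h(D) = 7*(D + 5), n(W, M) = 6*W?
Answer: 42328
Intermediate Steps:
q = 36 (q = -4 + 40 = 36)
r(o, b) = 10 - 27*o
h(D) = 35 + 7*D (h(D) = 7*(5 + D) = 35 + 7*D)
N = 37 (N = (18 + 19) + (35 + 7*(-5)) = 37 + (35 - 35) = 37 + 0 = 37)
r(n(-7, -3), q)*N = (10 - 162*(-7))*37 = (10 - 27*(-42))*37 = (10 + 1134)*37 = 1144*37 = 42328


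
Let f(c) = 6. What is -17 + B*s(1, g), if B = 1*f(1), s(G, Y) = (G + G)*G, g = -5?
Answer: -5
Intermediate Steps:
s(G, Y) = 2*G² (s(G, Y) = (2*G)*G = 2*G²)
B = 6 (B = 1*6 = 6)
-17 + B*s(1, g) = -17 + 6*(2*1²) = -17 + 6*(2*1) = -17 + 6*2 = -17 + 12 = -5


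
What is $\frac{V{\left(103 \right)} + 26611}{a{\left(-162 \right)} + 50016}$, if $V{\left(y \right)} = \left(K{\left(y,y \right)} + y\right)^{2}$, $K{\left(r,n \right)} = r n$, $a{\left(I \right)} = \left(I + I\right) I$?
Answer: $\frac{114773555}{102504} \approx 1119.7$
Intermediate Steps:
$a{\left(I \right)} = 2 I^{2}$ ($a{\left(I \right)} = 2 I I = 2 I^{2}$)
$K{\left(r,n \right)} = n r$
$V{\left(y \right)} = \left(y + y^{2}\right)^{2}$ ($V{\left(y \right)} = \left(y y + y\right)^{2} = \left(y^{2} + y\right)^{2} = \left(y + y^{2}\right)^{2}$)
$\frac{V{\left(103 \right)} + 26611}{a{\left(-162 \right)} + 50016} = \frac{103^{2} \left(1 + 103\right)^{2} + 26611}{2 \left(-162\right)^{2} + 50016} = \frac{10609 \cdot 104^{2} + 26611}{2 \cdot 26244 + 50016} = \frac{10609 \cdot 10816 + 26611}{52488 + 50016} = \frac{114746944 + 26611}{102504} = 114773555 \cdot \frac{1}{102504} = \frac{114773555}{102504}$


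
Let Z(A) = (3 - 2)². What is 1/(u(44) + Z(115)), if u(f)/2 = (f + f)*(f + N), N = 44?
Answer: 1/15489 ≈ 6.4562e-5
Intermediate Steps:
u(f) = 4*f*(44 + f) (u(f) = 2*((f + f)*(f + 44)) = 2*((2*f)*(44 + f)) = 2*(2*f*(44 + f)) = 4*f*(44 + f))
Z(A) = 1 (Z(A) = 1² = 1)
1/(u(44) + Z(115)) = 1/(4*44*(44 + 44) + 1) = 1/(4*44*88 + 1) = 1/(15488 + 1) = 1/15489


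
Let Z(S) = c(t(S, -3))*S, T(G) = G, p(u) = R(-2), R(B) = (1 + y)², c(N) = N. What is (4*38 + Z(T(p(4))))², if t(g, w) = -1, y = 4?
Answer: 16129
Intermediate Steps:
R(B) = 25 (R(B) = (1 + 4)² = 5² = 25)
p(u) = 25
Z(S) = -S
(4*38 + Z(T(p(4))))² = (4*38 - 1*25)² = (152 - 25)² = 127² = 16129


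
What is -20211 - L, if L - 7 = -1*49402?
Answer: 29184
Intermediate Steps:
L = -49395 (L = 7 - 1*49402 = 7 - 49402 = -49395)
-20211 - L = -20211 - 1*(-49395) = -20211 + 49395 = 29184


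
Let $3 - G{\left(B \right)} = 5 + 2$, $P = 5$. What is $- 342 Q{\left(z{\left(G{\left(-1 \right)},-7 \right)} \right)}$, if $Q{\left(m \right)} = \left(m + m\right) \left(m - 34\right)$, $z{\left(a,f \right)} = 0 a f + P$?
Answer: $99180$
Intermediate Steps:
$G{\left(B \right)} = -4$ ($G{\left(B \right)} = 3 - \left(5 + 2\right) = 3 - 7 = -4$)
$z{\left(a,f \right)} = 5$ ($z{\left(a,f \right)} = 0 a f + 5 = 0 f + 5 = 0 + 5 = 5$)
$Q{\left(m \right)} = 2 m \left(-34 + m\right)$
$- 342 Q{\left(z{\left(G{\left(-1 \right)},-7 \right)} \right)} = - 342 \cdot 2 \cdot 5 \left(-34 + 5\right) = - 342 \cdot 2 \cdot 5 \left(-29\right) = \left(-342\right) \left(-290\right) = 99180$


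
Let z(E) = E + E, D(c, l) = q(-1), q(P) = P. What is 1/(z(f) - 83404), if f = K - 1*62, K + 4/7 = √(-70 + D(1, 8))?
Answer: -1023232/85469695383 - 49*I*√71/170939390766 ≈ -1.1972e-5 - 2.4154e-9*I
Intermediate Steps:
D(c, l) = -1
K = -4/7 + I*√71 (K = -4/7 + √(-70 - 1) = -4/7 + √(-71) = -4/7 + I*√71 ≈ -0.57143 + 8.4261*I)
f = -438/7 + I*√71 (f = (-4/7 + I*√71) - 1*62 = (-4/7 + I*√71) - 62 = -438/7 + I*√71 ≈ -62.571 + 8.4261*I)
z(E) = 2*E
1/(z(f) - 83404) = 1/(2*(-438/7 + I*√71) - 83404) = 1/((-876/7 + 2*I*√71) - 83404) = 1/(-584704/7 + 2*I*√71)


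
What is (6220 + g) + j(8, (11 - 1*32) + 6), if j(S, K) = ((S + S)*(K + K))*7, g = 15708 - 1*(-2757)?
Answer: 21325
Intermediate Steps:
g = 18465 (g = 15708 + 2757 = 18465)
j(S, K) = 28*K*S (j(S, K) = ((2*S)*(2*K))*7 = (4*K*S)*7 = 28*K*S)
(6220 + g) + j(8, (11 - 1*32) + 6) = (6220 + 18465) + 28*((11 - 1*32) + 6)*8 = 24685 + 28*((11 - 32) + 6)*8 = 24685 + 28*(-21 + 6)*8 = 24685 + 28*(-15)*8 = 24685 - 3360 = 21325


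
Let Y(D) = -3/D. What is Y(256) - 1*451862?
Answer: -115676675/256 ≈ -4.5186e+5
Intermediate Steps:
Y(256) - 1*451862 = -3/256 - 1*451862 = -3*1/256 - 451862 = -3/256 - 451862 = -115676675/256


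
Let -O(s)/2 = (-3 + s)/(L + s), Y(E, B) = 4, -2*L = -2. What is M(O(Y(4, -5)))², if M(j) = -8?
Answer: 64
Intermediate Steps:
L = 1 (L = -½*(-2) = 1)
O(s) = -2*(-3 + s)/(1 + s)
M(O(Y(4, -5)))² = (-8)² = 64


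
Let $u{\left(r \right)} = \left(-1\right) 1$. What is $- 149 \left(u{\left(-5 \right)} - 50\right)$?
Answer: $7599$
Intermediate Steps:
$u{\left(r \right)} = -1$
$- 149 \left(u{\left(-5 \right)} - 50\right) = - 149 \left(-1 - 50\right) = \left(-149\right) \left(-51\right) = 7599$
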